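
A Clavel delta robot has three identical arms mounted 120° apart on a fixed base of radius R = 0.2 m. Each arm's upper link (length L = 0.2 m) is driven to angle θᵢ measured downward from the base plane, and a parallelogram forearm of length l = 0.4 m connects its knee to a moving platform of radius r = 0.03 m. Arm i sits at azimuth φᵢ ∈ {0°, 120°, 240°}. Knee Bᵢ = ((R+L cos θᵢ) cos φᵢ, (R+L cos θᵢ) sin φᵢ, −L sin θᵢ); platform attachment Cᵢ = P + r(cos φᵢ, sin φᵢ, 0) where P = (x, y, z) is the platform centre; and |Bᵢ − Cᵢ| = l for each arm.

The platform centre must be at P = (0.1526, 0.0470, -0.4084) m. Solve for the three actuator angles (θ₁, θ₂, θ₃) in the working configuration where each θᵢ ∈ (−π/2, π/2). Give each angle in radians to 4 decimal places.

arm 1 (φ=0.0°): x'=0.1526, y'=0.0470
  A cos θ + B sin θ = C:  0.0174·cos θ + -0.4084·sin θ = -0.1233
  θ1 = atan2(B,A) + arccos(C/0.4088) = 0.3489
arm 2 (φ=120.0°): x'=-0.0356, y'=-0.1557
  e−x'=0.2056;  (l²−L²−(e−x')²−y'²−z²)/2L = -0.2832
  √(A²+B²)=0.4572;  θ2 = -1.1044+2.2388 ≈ 1.1344
φ3=240.0° → target in arm frame (-0.1170, 0.1087)
  e−x'=0.2870;  (l²−L²−(e−x')²−y'²−z²)/2L = -0.3524
  γ=atan2(-0.4084,0.2870)=-0.9582;  ψ=arccos(-0.7060)=2.3547;  θ3=γ+ψ≈1.3964

θ₁ = 0.3489, θ₂ = 1.1344, θ₃ = 1.3964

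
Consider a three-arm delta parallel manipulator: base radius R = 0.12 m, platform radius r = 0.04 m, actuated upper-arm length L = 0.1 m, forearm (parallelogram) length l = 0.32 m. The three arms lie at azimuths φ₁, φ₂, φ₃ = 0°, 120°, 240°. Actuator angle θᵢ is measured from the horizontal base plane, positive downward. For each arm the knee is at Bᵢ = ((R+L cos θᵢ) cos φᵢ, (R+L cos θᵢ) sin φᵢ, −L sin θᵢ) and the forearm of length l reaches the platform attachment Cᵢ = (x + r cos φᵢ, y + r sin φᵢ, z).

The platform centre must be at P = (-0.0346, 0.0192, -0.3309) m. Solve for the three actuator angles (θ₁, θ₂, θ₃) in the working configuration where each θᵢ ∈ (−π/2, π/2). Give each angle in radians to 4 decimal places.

θ₁ = 0.7855, θ₂ = 0.4366, θ₃ = 0.6107

arm 1 (φ=0.0°): x'=-0.0346, y'=0.0192
  A=0.1146, B=-0.3309, C=(l²−L²−A²−y'²−z²)/(2L)=-0.1530
  θ1 = atan2(B,A) + arccos(C/0.3502) = 0.7855
φ2=120.0° → target in arm frame (0.0339, 0.0204)
  e−x'=0.0461;  (l²−L²−(e−x')²−y'²−z²)/2L = -0.0982
  γ=atan2(-0.3309,0.0461)=-1.4325;  ψ=arccos(-0.2938)=1.8690;  θ2=γ+ψ≈0.4366
φ3=240.0° → target in arm frame (0.0007, -0.0396)
  A=0.0793, B=-0.3309, C=(l²−L²−A²−y'²−z²)/(2L)=-0.1248
  γ=atan2(-0.3309,0.0793)=-1.3355;  ψ=arccos(-0.3667)=1.9462;  θ3=γ+ψ≈0.6107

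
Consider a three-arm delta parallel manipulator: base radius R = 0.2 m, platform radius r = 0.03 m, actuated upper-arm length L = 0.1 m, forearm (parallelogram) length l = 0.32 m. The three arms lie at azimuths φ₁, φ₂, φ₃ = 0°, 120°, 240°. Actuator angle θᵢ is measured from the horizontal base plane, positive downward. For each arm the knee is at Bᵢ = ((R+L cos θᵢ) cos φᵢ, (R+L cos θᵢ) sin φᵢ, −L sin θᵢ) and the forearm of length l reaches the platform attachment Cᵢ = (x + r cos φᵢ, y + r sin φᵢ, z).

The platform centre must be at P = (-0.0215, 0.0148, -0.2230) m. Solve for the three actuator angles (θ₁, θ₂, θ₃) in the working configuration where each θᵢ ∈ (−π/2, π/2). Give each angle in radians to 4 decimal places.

θ₁ = 0.6111, θ₂ = 0.1744, θ₃ = 0.4355

rotate P by −φ1: (-0.0215, 0.0148, -0.2230)
  e−x'=0.1915;  (l²−L²−(e−x')²−y'²−z²)/2L = 0.0289
  γ=atan2(-0.2230,0.1915)=-0.8612;  ψ=arccos(0.0983)=1.4723;  θ1=γ+ψ≈0.6111
rotate P by −φ2: (0.0236, 0.0112, -0.2230)
  A=0.1464, B=-0.2230, C=(l²−L²−A²−y'²−z²)/(2L)=0.1055
  √(A²+B²)=0.2668;  θ2 = -0.9898+1.1642 ≈ 0.1744
arm 3 (φ=240.0°): x'=-0.0021, y'=-0.0260
  A=0.1721, B=-0.2230, C=(l²−L²−A²−y'²−z²)/(2L)=0.0619
  √(A²+B²)=0.2817;  θ3 = -0.9136+1.3491 ≈ 0.4355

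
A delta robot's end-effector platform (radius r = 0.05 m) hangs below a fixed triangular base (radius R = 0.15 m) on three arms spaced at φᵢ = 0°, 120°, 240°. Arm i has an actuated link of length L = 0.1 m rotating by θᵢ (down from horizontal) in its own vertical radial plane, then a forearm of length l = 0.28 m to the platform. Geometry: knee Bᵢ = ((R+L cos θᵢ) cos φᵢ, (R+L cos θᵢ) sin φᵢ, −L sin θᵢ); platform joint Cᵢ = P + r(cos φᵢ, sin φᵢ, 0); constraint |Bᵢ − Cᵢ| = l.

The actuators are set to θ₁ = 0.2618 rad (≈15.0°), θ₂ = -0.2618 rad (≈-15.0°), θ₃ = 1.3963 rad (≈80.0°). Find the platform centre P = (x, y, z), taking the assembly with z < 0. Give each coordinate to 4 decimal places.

(0.0392, 0.1333, -0.2152)

centre 1 = (0.1966·cos0.0°, 0.1966·sin0.0°, -0.0259) = (0.1966, 0.0000, -0.0259)
centre 2 = (0.1966·cos120.0°, 0.1966·sin120.0°, 0.0259) = (-0.0983, 0.1703, 0.0259)
φ3=240.0°: virtual centre (-0.0587, -0.1016, -0.0985), radius l
eliminate P² terms by subtracting sphere 1 from 2 and 3
linear system: -0.5898x+0.3405y = 0.0000−0.1035z; -0.5105x+-0.2033y = -0.0158−-0.1452z
det = 0.2937;  x = 0.0184+-0.0967z,  y = 0.0318+-0.4715z
into |P−centre ₁|² = l²: 1.2316z² + 0.0562z + -0.0450 = 0;  Δ = 0.2246;  z = -0.2152 or 0.1696 → z<0 root = -0.2152
x = 0.0392, y = 0.1333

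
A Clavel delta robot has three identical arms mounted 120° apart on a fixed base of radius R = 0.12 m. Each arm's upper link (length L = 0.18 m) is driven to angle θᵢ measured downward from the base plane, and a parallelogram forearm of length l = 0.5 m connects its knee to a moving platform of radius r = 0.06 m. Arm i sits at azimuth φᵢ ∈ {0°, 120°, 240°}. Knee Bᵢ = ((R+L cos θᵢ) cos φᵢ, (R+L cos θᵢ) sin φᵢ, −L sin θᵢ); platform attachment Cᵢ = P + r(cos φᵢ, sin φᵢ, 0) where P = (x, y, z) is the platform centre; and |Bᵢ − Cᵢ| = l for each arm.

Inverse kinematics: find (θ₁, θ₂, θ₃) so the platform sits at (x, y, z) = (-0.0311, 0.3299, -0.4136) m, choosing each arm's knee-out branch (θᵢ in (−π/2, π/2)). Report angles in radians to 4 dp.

φ1=0.0° → target in arm frame (-0.0311, 0.3299)
  A=0.0911, B=-0.4136, C=(l²−L²−A²−y'²−z²)/(2L)=-0.1961
  √(A²+B²)=0.4235;  θ1 = -1.3540+2.0522 ≈ 0.6982
rotate P by −φ2: (0.3013, -0.1380, -0.4136)
  A cos θ + B sin θ = C:  -0.2413·cos θ + -0.4136·sin θ = -0.0853
  √(A²+B²)=0.4788;  θ2 = -2.0988+1.7499 ≈ -0.3489
φ3=240.0° → target in arm frame (-0.2702, -0.1919)
  e−x'=0.3302;  (l²−L²−(e−x')²−y'²−z²)/2L = -0.2758
  γ=atan2(-0.4136,0.3302)=-0.8971;  ψ=arccos(-0.5211)=2.1190;  θ3=γ+ψ≈1.2218

θ₁ = 0.6982, θ₂ = -0.3489, θ₃ = 1.2218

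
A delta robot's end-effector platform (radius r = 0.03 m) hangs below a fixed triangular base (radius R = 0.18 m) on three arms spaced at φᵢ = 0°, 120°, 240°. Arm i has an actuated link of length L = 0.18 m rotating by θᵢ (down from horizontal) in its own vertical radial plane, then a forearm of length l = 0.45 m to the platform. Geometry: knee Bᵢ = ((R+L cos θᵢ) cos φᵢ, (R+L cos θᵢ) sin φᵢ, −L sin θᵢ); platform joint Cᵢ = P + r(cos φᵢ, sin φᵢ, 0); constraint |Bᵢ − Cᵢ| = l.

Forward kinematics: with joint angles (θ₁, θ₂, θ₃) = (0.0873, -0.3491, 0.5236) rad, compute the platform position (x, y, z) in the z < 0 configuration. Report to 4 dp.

(0.0053, 0.0917, -0.3142)

S1 = (0.3293·cos0.0°, 0.3293·sin0.0°, -0.0157) = (0.3293, 0.0000, -0.0157)
φ2=120.0°: virtual centre (-0.1596, 0.2764, 0.0616), radius l
arm 3 at φ=240.0°: e+L cos θ3 = 0.3059;  S3 = (-0.1529, -0.2649, -0.0900)
|S₂|²−|S₁|² = -0.0031;  |S₃|²−|S₁|² = -0.0070
[-0.9778 0.5528 0.1545]·P = -0.0031;  [-0.9645 -0.5298 -0.1486]·P = -0.0070
det = 1.0512;  x = 0.0052+-0.0003z,  y = 0.0037+-0.2800z
into |P−S₁|² = l²: 1.0784z² + 0.0295z + -0.0972 = 0;  Δ = 0.4202;  z = -0.3142 or 0.2869 → z<0 root = -0.3142
x = 0.0053, y = 0.0917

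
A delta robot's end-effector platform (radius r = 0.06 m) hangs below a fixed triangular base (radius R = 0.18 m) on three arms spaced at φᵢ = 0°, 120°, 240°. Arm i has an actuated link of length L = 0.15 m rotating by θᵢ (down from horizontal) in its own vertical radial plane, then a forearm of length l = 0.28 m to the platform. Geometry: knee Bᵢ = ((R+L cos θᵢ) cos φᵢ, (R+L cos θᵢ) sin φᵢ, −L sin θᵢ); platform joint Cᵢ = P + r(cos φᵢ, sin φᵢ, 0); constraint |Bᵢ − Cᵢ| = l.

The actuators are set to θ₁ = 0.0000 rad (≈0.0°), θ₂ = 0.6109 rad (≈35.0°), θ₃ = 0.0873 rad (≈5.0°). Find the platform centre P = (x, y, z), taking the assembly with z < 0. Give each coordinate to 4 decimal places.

(0.0204, -0.0281, -0.1237)

arm 1 at φ=0.0°: e+L cos θ1 = 0.2700;  O1 = (0.2700, 0.0000, 0.0000)
arm 2 at φ=120.0°: e+L cos θ2 = 0.2429;  O2 = (-0.1214, 0.2103, -0.0860)
O3 = (0.2694·cos240.0°, 0.2694·sin240.0°, -0.0131) = (-0.1347, -0.2333, -0.0131)
subtract pairs → two planes through P
plane₁₂: -0.7829x+0.4207y+-0.1721z = -0.0065
Cramer: x(z) = 0.0044-0.1294z;  y(z) = -0.0073+0.1683z
quadratic in z: (1.0451)z²+(0.0663)z+(-0.0078)=0, √Δ=0.1923 → z ∈ {-0.1237, 0.0603}; z = -0.1237 (taking z<0)
x = 0.0204, y = -0.0281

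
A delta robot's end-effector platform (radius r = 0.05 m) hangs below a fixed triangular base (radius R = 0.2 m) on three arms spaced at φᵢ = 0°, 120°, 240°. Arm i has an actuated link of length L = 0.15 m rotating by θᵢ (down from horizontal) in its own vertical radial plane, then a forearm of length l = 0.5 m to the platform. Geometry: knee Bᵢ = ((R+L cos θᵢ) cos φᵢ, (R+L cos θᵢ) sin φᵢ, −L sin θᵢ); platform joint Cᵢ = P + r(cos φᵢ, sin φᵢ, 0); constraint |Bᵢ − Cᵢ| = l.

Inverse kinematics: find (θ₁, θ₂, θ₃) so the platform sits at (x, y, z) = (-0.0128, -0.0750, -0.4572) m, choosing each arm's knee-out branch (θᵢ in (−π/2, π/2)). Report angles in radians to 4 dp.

θ₁ = 0.4360, θ₂ = 0.6106, θ₃ = 0.0870

arm 1 (φ=0.0°): x'=-0.0128, y'=-0.0750
  A=0.1628, B=-0.4572, C=(l²−L²−A²−y'²−z²)/(2L)=-0.0455
  γ=atan2(-0.4572,0.1628)=-1.2287;  ψ=arccos(-0.0938)=1.6648;  θ1=γ+ψ≈0.4360
φ2=120.0° → target in arm frame (-0.0586, 0.0486)
  e−x'=0.2086;  (l²−L²−(e−x')²−y'²−z²)/2L = -0.0913
  γ=atan2(-0.4572,0.2086)=-1.1428;  ψ=arccos(-0.1817)=1.7535;  θ2=γ+ψ≈0.6106
φ3=240.0° → target in arm frame (0.0714, 0.0264)
  A cos θ + B sin θ = C:  0.0786·cos θ + -0.4572·sin θ = 0.0386
  θ3 = atan2(B,A) + arccos(C/0.4639) = 0.0870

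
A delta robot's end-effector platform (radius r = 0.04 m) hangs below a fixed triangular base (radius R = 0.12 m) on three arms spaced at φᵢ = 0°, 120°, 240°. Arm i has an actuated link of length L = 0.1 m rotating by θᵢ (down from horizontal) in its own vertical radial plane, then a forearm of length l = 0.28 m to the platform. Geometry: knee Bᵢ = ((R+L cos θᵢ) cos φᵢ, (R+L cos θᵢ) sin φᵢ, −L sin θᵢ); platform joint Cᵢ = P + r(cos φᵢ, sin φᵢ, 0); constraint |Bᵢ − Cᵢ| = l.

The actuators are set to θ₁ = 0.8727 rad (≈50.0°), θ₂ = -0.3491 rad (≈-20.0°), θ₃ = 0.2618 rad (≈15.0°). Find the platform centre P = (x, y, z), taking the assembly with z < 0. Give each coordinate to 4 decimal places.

(-0.0892, 0.0442, -0.2247)

φ1=0.0°: virtual centre (0.1443, 0.0000, -0.0766), radius l
φ2=120.0°: virtual centre (-0.0870, 0.1507, 0.0342), radius l
arm 3 at φ=240.0°: (R−r)+L cos θ3 = 0.1766;  S3 = (-0.0883, -0.1529, -0.0259)
|S₂|²−|S₁|² = 0.0048;  |S₃|²−|S₁|² = 0.0052
plane₁₂: -0.4625x+0.3013y+0.2216z = 0.0048
Cramer: x(z) = -0.0107+0.3492z;  y(z) = -0.0006-0.1994z
sphere 1 gives Az²+Bz+C=0 with A=1.1617, B=0.0452, C=-0.0485;  B²−4AC=0.2275;  roots -0.2247, 0.1858;  negative root z = -0.2247
x = -0.0892, y = 0.0442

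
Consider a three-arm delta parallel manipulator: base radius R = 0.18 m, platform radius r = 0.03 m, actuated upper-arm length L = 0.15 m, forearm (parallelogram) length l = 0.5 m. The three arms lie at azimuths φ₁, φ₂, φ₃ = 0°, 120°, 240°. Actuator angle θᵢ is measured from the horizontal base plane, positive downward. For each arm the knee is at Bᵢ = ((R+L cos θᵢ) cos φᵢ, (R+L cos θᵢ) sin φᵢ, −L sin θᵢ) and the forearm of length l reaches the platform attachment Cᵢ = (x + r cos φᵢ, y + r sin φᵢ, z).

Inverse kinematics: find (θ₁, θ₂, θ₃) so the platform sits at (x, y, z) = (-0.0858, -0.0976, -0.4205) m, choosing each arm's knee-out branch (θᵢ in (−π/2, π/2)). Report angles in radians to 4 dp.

rotate P by −φ1: (-0.0858, -0.0976, -0.4205)
  e−x'=0.2358;  (l²−L²−(e−x')²−y'²−z²)/2L = -0.0482
  γ=atan2(-0.4205,0.2358)=-1.0597;  ψ=arccos(-0.0999)=1.6709;  θ1=γ+ψ≈0.6111
rotate P by −φ2: (-0.0416, 0.1231, -0.4205)
  A=0.1916, B=-0.4205, C=(l²−L²−A²−y'²−z²)/(2L)=-0.0040
  √(A²+B²)=0.4621;  θ2 = -1.1432+1.5794 ≈ 0.4362
φ3=240.0° → target in arm frame (0.1274, -0.0255)
  A cos θ + B sin θ = C:  0.0226·cos θ + -0.4205·sin θ = 0.1651
  γ=atan2(-0.4205,0.0226)=-1.5172;  ψ=arccos(0.3920)=1.1680;  θ3=γ+ψ≈-0.3491

θ₁ = 0.6111, θ₂ = 0.4362, θ₃ = -0.3491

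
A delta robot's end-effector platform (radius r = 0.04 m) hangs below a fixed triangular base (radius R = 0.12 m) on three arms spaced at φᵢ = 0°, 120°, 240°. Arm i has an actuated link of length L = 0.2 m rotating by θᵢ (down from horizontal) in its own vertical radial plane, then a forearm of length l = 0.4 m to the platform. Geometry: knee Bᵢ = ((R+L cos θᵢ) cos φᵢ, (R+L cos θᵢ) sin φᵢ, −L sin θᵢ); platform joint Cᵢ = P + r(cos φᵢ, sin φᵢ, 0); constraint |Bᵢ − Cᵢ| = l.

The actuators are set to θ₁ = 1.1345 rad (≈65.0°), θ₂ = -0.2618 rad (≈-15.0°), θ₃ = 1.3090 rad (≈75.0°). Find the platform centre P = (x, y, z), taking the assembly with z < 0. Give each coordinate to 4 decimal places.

φ1=0.0°: virtual centre (0.1645, 0.0000, -0.1813), radius l
φ2=120.0°: virtual centre (-0.1366, 0.2366, 0.0518), radius l
φ3=240.0°: virtual centre (-0.0659, -0.1141, -0.1932), radius l
eliminate P² terms by subtracting sphere 1 from 2 and 3
[-0.6022 0.4732 0.4661]·P = 0.0174;  [-0.4608 -0.2282 -0.0238]·P = -0.0052
Cramer: x(z) = -0.0042+0.2675z;  y(z) = 0.0314-0.6445z
quadratic in z: (1.4870)z²+(0.2318)z+(-0.0977)=0, √Δ=0.7967 → z ∈ {-0.3458, 0.1900}; z = -0.3458 (taking z<0)
x = -0.0967, y = 0.2543

(-0.0967, 0.2543, -0.3458)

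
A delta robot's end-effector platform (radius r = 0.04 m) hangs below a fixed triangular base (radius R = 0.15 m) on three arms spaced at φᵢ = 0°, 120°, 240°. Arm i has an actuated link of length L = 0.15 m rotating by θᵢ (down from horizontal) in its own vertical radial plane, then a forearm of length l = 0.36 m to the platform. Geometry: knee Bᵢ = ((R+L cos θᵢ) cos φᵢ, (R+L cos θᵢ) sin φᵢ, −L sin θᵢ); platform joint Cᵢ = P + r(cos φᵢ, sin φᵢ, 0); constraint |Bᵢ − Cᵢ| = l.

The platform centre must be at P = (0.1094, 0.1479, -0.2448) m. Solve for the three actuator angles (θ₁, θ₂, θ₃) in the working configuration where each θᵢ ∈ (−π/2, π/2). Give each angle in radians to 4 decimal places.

rotate P by −φ1: (0.1094, 0.1479, -0.2448)
  A=0.0006, B=-0.2448, C=(l²−L²−A²−y'²−z²)/(2L)=0.0843
  θ1 = atan2(B,A) + arccos(C/0.2448) = -0.3492
φ2=120.0° → target in arm frame (0.0734, -0.1687)
  A=0.0366, B=-0.2448, C=(l²−L²−A²−y'²−z²)/(2L)=0.0579
  √(A²+B²)=0.2475;  θ2 = -1.4223+1.3346 ≈ -0.0877
φ3=240.0° → target in arm frame (-0.1828, 0.0208)
  A cos θ + B sin θ = C:  0.2928·cos θ + -0.2448·sin θ = -0.1299
  √(A²+B²)=0.3816;  θ3 = -0.6964+1.9182 ≈ 1.2219

θ₁ = -0.3492, θ₂ = -0.0877, θ₃ = 1.2219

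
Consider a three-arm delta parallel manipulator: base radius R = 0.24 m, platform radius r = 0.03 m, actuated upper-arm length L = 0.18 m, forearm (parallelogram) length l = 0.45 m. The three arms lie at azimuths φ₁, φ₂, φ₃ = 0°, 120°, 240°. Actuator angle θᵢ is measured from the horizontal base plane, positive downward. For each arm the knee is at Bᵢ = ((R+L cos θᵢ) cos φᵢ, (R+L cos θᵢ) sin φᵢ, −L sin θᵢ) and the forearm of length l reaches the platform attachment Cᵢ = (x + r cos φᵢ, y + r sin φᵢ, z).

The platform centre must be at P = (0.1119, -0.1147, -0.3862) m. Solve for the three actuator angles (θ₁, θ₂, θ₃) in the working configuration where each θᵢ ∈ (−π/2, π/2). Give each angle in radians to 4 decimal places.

rotate P by −φ1: (0.1119, -0.1147, -0.3862)
  e−x'=0.0981;  (l²−L²−(e−x')²−y'²−z²)/2L = -0.0051
  √(A²+B²)=0.3985;  θ1 = -1.3220+1.5836 ≈ 0.2615
φ2=120.0° → target in arm frame (-0.1553, -0.0396)
  e−x'=0.3653;  (l²−L²−(e−x')²−y'²−z²)/2L = -0.3168
  √(A²+B²)=0.5316;  θ2 = -0.8132+2.2092 ≈ 1.3960
arm 3 (φ=240.0°): x'=0.0434, y'=0.1543
  e−x'=0.1666;  (l²−L²−(e−x')²−y'²−z²)/2L = -0.0850
  γ=atan2(-0.3862,0.1666)=-1.1635;  ψ=arccos(-0.2021)=1.7743;  θ3=γ+ψ≈0.6108

θ₁ = 0.2615, θ₂ = 1.3960, θ₃ = 0.6108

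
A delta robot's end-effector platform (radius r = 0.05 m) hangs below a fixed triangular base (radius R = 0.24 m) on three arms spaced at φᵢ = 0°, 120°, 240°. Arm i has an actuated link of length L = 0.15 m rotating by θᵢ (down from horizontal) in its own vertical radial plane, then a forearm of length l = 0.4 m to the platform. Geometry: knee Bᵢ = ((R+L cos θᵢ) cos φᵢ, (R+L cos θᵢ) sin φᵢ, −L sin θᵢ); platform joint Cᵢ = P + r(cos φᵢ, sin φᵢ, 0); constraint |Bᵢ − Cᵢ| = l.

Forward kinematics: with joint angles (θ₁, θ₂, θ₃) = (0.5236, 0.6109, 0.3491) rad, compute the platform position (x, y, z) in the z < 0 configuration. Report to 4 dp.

(-0.0044, -0.0253, -0.3077)

S1 = (0.3199·cos0.0°, 0.3199·sin0.0°, -0.0750) = (0.3199, 0.0000, -0.0750)
φ2=120.0°: virtual centre (-0.1564, 0.2710, -0.0860), radius l
S3 = (0.3310·cos240.0°, 0.3310·sin240.0°, -0.0513) = (-0.1655, -0.2866, -0.0513)
subtract pairs → two planes through P
linear system: -0.9527x+0.5419y = -0.0027−-0.0221z; -0.9708x+-0.5732y = 0.0042−0.0474z
det = 1.0722;  x = -0.0007+0.0121z,  y = -0.0062+0.0621z
into |P−S₁|² = l²: 1.0040z² + 0.1414z + -0.0516 = 0;  Δ = 0.2271;  z = -0.3077 or 0.1669 → z<0 root = -0.3077
x = -0.0044, y = -0.0253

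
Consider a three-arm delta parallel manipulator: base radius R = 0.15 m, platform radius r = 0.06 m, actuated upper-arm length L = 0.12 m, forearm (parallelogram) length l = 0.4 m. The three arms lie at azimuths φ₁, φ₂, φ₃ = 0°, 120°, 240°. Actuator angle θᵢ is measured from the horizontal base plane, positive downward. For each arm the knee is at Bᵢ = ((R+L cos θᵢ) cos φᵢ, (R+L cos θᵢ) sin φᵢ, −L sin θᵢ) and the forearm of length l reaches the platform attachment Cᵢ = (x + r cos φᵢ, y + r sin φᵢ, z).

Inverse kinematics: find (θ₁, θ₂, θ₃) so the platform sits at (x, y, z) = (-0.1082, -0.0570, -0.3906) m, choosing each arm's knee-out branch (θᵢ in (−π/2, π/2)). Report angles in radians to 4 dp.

rotate P by −φ1: (-0.1082, -0.0570, -0.3906)
  e−x'=0.1982;  (l²−L²−(e−x')²−y'²−z²)/2L = -0.2063
  √(A²+B²)=0.4380;  θ1 = -1.1012+2.0611 ≈ 0.9599
φ2=120.0° → target in arm frame (0.0047, 0.1222)
  A=0.0853, B=-0.3906, C=(l²−L²−A²−y'²−z²)/(2L)=-0.1216
  θ2 = atan2(B,A) + arccos(C/0.3998) = 0.5238
rotate P by −φ3: (0.1035, -0.0652, -0.3906)
  A=-0.0135, B=-0.3906, C=(l²−L²−A²−y'²−z²)/(2L)=-0.0475
  √(A²+B²)=0.3908;  θ3 = -1.6053+1.6926 ≈ 0.0874

θ₁ = 0.9599, θ₂ = 0.5238, θ₃ = 0.0874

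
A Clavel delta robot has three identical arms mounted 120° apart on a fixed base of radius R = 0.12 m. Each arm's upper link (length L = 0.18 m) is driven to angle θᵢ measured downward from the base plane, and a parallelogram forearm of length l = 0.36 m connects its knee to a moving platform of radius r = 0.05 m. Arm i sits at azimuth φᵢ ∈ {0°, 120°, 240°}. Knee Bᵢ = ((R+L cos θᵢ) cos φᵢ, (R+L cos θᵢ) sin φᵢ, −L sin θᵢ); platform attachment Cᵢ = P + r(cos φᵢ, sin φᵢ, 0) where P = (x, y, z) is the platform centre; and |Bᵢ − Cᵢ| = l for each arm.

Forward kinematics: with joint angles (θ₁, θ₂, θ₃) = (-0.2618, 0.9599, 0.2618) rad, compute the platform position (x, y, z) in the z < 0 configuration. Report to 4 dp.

(0.1314, -0.1044, -0.2790)

φ1=0.0°: virtual centre (0.2439, 0.0000, 0.0466), radius l
centre 2 = (0.1732·cos120.0°, 0.1732·sin120.0°, -0.1474) = (-0.0866, 0.1500, -0.1474)
arm 3 at φ=240.0°: e+L cos θ3 = 0.2439;  centre 3 = (-0.1219, -0.2112, -0.0466)
eliminate P² terms by subtracting sphere 1 from 2 and 3
linear system: -0.6610x+0.3001y = -0.0099−-0.3881z; -0.7316x+-0.4224y = 0.0000−-0.1864z
Cramer: x(z) = 0.0084-0.4408z;  y(z) = -0.0145+0.3223z
quadratic in z: (1.2982)z²+(0.1051)z+(-0.0718)=0, √Δ=0.6194 → z ∈ {-0.2790, 0.1981}; z = -0.2790 (taking z<0)
x = 0.1314, y = -0.1044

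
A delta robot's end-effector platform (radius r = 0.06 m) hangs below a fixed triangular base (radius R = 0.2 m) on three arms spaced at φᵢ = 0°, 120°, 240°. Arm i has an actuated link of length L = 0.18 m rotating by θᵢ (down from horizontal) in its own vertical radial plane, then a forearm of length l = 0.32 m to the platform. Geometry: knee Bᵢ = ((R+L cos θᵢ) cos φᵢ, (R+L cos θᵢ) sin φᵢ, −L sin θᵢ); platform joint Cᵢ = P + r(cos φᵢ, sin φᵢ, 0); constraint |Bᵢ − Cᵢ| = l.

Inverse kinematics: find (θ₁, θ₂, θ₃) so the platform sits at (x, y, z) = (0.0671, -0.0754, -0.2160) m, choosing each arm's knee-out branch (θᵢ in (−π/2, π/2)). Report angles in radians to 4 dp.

rotate P by −φ1: (0.0671, -0.0754, -0.2160)
  e−x'=0.0729;  (l²−L²−(e−x')²−y'²−z²)/2L = 0.0343
  √(A²+B²)=0.2280;  θ1 = -1.2453+1.4198 ≈ 0.1745
rotate P by −φ2: (-0.0988, -0.0204, -0.2160)
  A=0.2388, B=-0.2160, C=(l²−L²−A²−y'²−z²)/(2L)=-0.0948
  √(A²+B²)=0.3220;  θ2 = -0.7352+1.8695 ≈ 1.1343
rotate P by −φ3: (0.0317, 0.0958, -0.2160)
  e−x'=0.1083;  (l²−L²−(e−x')²−y'²−z²)/2L = 0.0068
  θ3 = atan2(B,A) + arccos(C/0.2416) = 0.4365

θ₁ = 0.1745, θ₂ = 1.1343, θ₃ = 0.4365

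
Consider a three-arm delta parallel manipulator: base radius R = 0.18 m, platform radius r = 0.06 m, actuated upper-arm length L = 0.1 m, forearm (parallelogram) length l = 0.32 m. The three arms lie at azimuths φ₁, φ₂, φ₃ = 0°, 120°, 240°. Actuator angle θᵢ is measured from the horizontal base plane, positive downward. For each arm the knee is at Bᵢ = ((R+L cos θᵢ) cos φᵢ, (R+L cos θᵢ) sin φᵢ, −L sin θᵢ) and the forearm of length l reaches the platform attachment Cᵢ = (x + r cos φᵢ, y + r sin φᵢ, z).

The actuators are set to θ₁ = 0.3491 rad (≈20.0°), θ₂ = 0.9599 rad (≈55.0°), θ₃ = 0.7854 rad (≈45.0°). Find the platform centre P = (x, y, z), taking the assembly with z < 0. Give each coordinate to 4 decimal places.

(0.0549, -0.0171, -0.3113)

centre 1 = (0.2140·cos0.0°, 0.2140·sin0.0°, -0.0342) = (0.2140, 0.0000, -0.0342)
φ2=120.0°: virtual centre (-0.0887, 0.1536, -0.0819), radius l
centre 3 = (0.1907·cos240.0°, 0.1907·sin240.0°, -0.0707) = (-0.0954, -0.1652, -0.0707)
eliminate P² terms by subtracting sphere 1 from 2 and 3
linear system: -0.6053x+0.3072y = -0.0088−-0.0954z; -0.6186x+-0.3303y = -0.0056−-0.0730z
det = 0.3900;  x = 0.0118+-0.1383z,  y = -0.0053+0.0380z
quadratic in z: (1.0206)z²+(0.1239)z+(-0.0603)=0, √Δ=0.5116 → z ∈ {-0.3113, 0.1899}; z = -0.3113 (taking z<0)
x = 0.0549, y = -0.0171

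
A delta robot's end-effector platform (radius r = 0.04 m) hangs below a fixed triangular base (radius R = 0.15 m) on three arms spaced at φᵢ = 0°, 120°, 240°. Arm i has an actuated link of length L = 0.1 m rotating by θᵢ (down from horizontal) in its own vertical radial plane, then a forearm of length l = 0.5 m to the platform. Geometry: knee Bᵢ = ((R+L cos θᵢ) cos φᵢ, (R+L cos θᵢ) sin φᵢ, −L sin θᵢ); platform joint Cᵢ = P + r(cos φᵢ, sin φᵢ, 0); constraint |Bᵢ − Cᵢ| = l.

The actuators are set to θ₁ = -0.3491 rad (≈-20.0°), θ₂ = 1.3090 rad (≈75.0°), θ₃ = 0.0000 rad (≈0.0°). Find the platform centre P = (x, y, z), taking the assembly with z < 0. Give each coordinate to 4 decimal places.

(0.1537, -0.1842, -0.4279)

arm 1 at φ=0.0°: e+L cos θ1 = 0.2040;  S1 = (0.2040, 0.0000, 0.0342)
S2 = (0.1359·cos120.0°, 0.1359·sin120.0°, -0.0966) = (-0.0679, 0.1177, -0.0966)
arm 3 at φ=240.0°: e+L cos θ3 = 0.2100;  S3 = (-0.1050, -0.1819, 0.0000)
eliminate P² terms by subtracting sphere 1 from 2 and 3
plane₁₂: -0.5438x+0.2354y+-0.2616z = -0.0150
Cramer: x(z) = 0.0150-0.3241z;  y(z) = -0.0291+0.3626z
sphere 1 gives Az²+Bz+C=0 with A=1.2365, B=0.0330, C=-0.2123;  B²−4AC=1.0509;  roots -0.4279, 0.4012;  negative root z = -0.4279
x = 0.1537, y = -0.1842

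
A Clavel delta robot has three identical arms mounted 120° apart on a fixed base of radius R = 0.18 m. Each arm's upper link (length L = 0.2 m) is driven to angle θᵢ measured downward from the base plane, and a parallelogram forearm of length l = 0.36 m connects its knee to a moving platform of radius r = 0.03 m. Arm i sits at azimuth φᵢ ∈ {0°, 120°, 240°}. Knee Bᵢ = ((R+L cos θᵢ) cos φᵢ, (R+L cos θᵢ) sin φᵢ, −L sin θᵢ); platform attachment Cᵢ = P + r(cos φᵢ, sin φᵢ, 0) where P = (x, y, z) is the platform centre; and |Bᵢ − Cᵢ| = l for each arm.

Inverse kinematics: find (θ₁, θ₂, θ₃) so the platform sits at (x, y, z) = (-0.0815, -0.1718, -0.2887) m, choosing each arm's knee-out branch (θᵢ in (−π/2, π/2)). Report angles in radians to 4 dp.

θ₁ = 1.2218, θ₂ = 1.3089, θ₃ = -0.1743

arm 1 (φ=0.0°): x'=-0.0815, y'=-0.1718
  A cos θ + B sin θ = C:  0.2315·cos θ + -0.2887·sin θ = -0.1921
  γ=atan2(-0.2887,0.2315)=-0.8949;  ψ=arccos(-0.5192)=2.1167;  θ1=γ+ψ≈1.2218
φ2=120.0° → target in arm frame (-0.1080, 0.1565)
  e−x'=0.2580;  (l²−L²−(e−x')²−y'²−z²)/2L = -0.2120
  √(A²+B²)=0.3872;  θ2 = -0.8414+2.1503 ≈ 1.3089
rotate P by −φ3: (0.1895, 0.0153, -0.2887)
  A=-0.0395, B=-0.2887, C=(l²−L²−A²−y'²−z²)/(2L)=0.0111
  γ=atan2(-0.2887,-0.0395)=-1.7069;  ψ=arccos(0.0382)=1.5326;  θ3=γ+ψ≈-0.1743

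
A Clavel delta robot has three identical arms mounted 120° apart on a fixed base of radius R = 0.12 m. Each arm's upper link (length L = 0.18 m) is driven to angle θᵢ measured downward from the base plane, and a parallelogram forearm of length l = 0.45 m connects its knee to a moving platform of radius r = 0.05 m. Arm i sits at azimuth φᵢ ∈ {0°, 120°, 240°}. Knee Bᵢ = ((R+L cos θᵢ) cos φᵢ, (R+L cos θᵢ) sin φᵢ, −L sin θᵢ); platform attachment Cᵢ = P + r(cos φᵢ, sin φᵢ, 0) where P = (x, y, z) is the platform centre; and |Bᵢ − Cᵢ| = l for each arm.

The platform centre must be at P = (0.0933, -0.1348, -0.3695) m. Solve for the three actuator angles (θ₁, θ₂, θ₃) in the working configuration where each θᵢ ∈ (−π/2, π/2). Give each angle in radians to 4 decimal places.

θ₁ = -0.1747, θ₂ = 0.6978, θ₃ = -0.0876

rotate P by −φ1: (0.0933, -0.1348, -0.3695)
  A cos θ + B sin θ = C:  -0.0233·cos θ + -0.3695·sin θ = 0.0413
  √(A²+B²)=0.3702;  θ1 = -1.6338+1.4591 ≈ -0.1747
rotate P by −φ2: (-0.1634, -0.0134, -0.3695)
  e−x'=0.2334;  (l²−L²−(e−x')²−y'²−z²)/2L = -0.0586
  γ=atan2(-0.3695,0.2334)=-1.0074;  ψ=arccos(-0.1340)=1.7052;  θ2=γ+ψ≈0.6978
arm 3 (φ=240.0°): x'=0.0701, y'=0.1482
  e−x'=-0.0001;  (l²−L²−(e−x')²−y'²−z²)/2L = 0.0322
  γ=atan2(-0.3695,-0.0001)=-1.5710;  ψ=arccos(0.0873)=1.4834;  θ3=γ+ψ≈-0.0876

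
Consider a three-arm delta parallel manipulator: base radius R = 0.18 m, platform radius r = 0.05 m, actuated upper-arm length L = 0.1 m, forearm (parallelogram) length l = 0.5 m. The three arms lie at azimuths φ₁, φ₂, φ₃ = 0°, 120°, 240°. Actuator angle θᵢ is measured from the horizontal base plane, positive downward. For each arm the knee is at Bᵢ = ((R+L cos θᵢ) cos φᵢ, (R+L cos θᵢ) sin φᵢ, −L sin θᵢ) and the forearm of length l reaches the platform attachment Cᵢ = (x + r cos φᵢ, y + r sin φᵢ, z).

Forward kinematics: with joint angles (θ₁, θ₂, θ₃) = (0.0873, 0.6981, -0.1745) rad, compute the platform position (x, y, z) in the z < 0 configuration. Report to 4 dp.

φ1=0.0°: virtual centre (0.2296, 0.0000, -0.0087), radius l
φ2=120.0°: virtual centre (-0.1033, 0.1789, -0.0643), radius l
S3 = (0.2285·cos240.0°, 0.2285·sin240.0°, 0.0174) = (-0.1142, -0.1979, 0.0174)
eliminate P² terms by subtracting sphere 1 from 2 and 3
plane₁₂: -0.6658x+0.3579y+-0.1111z = -0.0060
det = 0.5096;  x = 0.0049+-0.0497z,  y = -0.0077+0.2181z
quadratic in z: (1.0500)z²+(0.0364)z+(-0.1993)=0, √Δ=0.9158 → z ∈ {-0.4534, 0.4187}; z = -0.4534 (taking z<0)
x = 0.0274, y = -0.1066

(0.0274, -0.1066, -0.4534)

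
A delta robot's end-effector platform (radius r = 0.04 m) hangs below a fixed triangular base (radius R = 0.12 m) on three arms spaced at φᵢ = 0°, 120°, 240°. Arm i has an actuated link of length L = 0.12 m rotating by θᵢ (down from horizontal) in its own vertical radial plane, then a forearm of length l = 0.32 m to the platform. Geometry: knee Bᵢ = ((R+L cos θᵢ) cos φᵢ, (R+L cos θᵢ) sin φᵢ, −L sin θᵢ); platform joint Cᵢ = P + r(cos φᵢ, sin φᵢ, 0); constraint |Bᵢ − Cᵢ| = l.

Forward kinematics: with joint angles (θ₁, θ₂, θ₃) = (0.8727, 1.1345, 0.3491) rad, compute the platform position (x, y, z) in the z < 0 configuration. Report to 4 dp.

φ1=0.0°: virtual centre (0.1571, 0.0000, -0.0919), radius l
φ2=120.0°: virtual centre (-0.0654, 0.1132, -0.1088), radius l
φ3=240.0°: virtual centre (-0.0964, -0.1669, -0.0410), radius l
|centre ₂|²−|centre ₁|² = -0.0042;  |centre ₃|²−|centre ₁|² = 0.0057
linear system: -0.4450x+0.2264y = -0.0042−-0.0337z; -0.5070x+-0.3339y = 0.0057−0.1018z
det = 0.2634;  x = 0.0005+0.0448z,  y = -0.0178+0.2368z
quadratic in z: (1.0581)z²+(0.1614)z+(-0.0691)=0, √Δ=0.5643 → z ∈ {-0.3429, 0.1904}; z = -0.3429 (taking z<0)
x = -0.0149, y = -0.0990

(-0.0149, -0.0990, -0.3429)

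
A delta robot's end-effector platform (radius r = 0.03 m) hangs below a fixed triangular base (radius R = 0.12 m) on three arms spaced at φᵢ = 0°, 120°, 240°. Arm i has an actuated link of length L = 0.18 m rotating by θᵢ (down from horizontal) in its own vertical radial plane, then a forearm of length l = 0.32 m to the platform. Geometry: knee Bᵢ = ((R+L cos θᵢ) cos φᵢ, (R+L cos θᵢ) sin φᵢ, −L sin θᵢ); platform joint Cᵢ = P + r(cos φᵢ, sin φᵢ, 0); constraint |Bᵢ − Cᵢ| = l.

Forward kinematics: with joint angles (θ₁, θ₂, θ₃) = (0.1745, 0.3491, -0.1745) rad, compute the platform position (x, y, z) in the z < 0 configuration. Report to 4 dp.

S1 = (0.2673·cos0.0°, 0.2673·sin0.0°, -0.0313) = (0.2673, 0.0000, -0.0313)
φ2=120.0°: virtual centre (-0.1296, 0.2244, -0.0616), radius l
φ3=240.0°: virtual centre (-0.1336, -0.2315, 0.0313), radius l
eliminate P² terms by subtracting sphere 1 from 2 and 3
plane₁₂: -0.7937x+0.4488y+-0.0606z = -0.0015
det = 0.7273;  x = 0.0009+0.0386z,  y = -0.0016+0.2033z
sphere 1 gives Az²+Bz+C=0 with A=1.0428, B=0.0413, C=-0.0305;  B²−4AC=0.1289;  roots -0.1919, 0.1523;  negative root z = -0.1919
x = -0.0065, y = -0.0406

(-0.0065, -0.0406, -0.1919)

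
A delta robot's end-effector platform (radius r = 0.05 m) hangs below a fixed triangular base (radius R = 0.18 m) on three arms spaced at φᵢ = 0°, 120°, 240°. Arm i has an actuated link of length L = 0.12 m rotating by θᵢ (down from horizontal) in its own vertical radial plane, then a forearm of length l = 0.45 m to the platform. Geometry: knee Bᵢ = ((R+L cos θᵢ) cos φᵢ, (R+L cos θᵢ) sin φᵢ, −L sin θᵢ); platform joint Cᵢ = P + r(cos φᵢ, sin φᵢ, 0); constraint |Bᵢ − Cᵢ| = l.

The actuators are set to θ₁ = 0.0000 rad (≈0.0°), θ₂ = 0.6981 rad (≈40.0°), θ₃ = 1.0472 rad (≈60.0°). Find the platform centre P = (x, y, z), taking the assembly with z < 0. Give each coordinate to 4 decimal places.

(0.1286, 0.0497, -0.4304)

φ1=0.0°: virtual centre (0.2500, 0.0000, 0.0000), radius l
centre 2 = (0.2219·cos120.0°, 0.2219·sin120.0°, -0.0771) = (-0.1110, 0.1922, -0.0771)
arm 3 at φ=240.0°: e+L cos θ3 = 0.1900;  centre 3 = (-0.0950, -0.1645, -0.1039)
eliminate P² terms by subtracting sphere 1 from 2 and 3
[-0.7219 0.3844 -0.1543]·P = -0.0073;  [-0.6900 -0.3291 -0.2078]·P = -0.0156
det = 0.5028;  x = 0.0167+-0.2599z,  y = 0.0124+-0.0867z
sphere 1 gives Az²+Bz+C=0 with A=1.0751, B=0.1191, C=-0.1479;  B²−4AC=0.6503;  roots -0.4304, 0.3197;  negative root z = -0.4304
x = 0.1286, y = 0.0497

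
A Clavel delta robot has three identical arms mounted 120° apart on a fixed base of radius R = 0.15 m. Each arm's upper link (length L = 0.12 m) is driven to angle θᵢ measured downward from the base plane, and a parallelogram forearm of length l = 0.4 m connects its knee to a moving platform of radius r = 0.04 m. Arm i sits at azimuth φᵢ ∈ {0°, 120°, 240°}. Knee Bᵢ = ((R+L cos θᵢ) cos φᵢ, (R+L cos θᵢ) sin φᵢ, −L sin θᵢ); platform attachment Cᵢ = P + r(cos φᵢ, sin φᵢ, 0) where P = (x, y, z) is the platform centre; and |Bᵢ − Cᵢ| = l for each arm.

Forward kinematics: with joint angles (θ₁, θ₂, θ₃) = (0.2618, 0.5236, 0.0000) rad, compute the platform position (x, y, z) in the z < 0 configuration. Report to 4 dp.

(0.0014, -0.0603, -0.3566)

S1 = (0.2259·cos0.0°, 0.2259·sin0.0°, -0.0311) = (0.2259, 0.0000, -0.0311)
φ2=120.0°: virtual centre (-0.1070, 0.1853, -0.0600), radius l
arm 3 at φ=240.0°: e+L cos θ3 = 0.2300;  S3 = (-0.1150, -0.1992, 0.0000)
eliminate P² terms by subtracting sphere 1 from 2 and 3
linear system: -0.6657x+0.3705y = -0.0026−-0.0579z; -0.6818x+-0.3984y = 0.0009−0.0621z
Cramer: x(z) = 0.0014-0.0001z;  y(z) = -0.0046+0.1561z
quadratic in z: (1.0244)z²+(0.0607)z+(-0.1086)=0, √Δ=0.6698 → z ∈ {-0.3566, 0.2973}; z = -0.3566 (taking z<0)
x = 0.0014, y = -0.0603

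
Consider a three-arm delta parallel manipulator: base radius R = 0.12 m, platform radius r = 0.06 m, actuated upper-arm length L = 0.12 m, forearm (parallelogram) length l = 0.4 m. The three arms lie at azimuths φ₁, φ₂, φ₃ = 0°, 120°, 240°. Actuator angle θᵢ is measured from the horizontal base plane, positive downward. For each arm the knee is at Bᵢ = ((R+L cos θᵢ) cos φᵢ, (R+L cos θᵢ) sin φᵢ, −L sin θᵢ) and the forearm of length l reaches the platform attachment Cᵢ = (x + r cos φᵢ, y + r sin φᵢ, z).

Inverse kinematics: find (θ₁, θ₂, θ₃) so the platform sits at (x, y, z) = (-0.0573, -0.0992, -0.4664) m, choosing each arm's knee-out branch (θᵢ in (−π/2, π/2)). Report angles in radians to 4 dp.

θ₁ = 1.2213, θ₂ = 1.2212, θ₃ = 0.6106

rotate P by −φ1: (-0.0573, -0.0992, -0.4664)
  A=0.1173, B=-0.4664, C=(l²−L²−A²−y'²−z²)/(2L)=-0.3980
  θ1 = atan2(B,A) + arccos(C/0.4809) = 1.2213
φ2=120.0° → target in arm frame (-0.0573, 0.0992)
  A cos θ + B sin θ = C:  0.1173·cos θ + -0.4664·sin θ = -0.3980
  θ2 = atan2(B,A) + arccos(C/0.4809) = 1.2212
rotate P by −φ3: (0.1146, 0.0000, -0.4664)
  A=-0.0546, B=-0.4664, C=(l²−L²−A²−y'²−z²)/(2L)=-0.3121
  √(A²+B²)=0.4696;  θ3 = -1.6872+2.2978 ≈ 0.6106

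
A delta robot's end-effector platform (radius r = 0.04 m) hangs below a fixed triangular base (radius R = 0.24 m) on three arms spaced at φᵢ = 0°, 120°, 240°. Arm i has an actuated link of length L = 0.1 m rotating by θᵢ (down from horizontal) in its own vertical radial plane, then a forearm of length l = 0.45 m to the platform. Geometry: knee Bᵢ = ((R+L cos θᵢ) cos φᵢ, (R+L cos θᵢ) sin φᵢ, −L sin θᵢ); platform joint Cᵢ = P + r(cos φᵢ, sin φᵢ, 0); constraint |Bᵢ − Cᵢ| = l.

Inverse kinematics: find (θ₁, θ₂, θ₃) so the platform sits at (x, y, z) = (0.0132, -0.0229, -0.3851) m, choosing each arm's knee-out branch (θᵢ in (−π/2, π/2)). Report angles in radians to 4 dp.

θ₁ = 0.3489, θ₂ = 0.6108, θ₃ = 0.3487

rotate P by −φ1: (0.0132, -0.0229, -0.3851)
  A=0.1868, B=-0.3851, C=(l²−L²−A²−y'²−z²)/(2L)=0.0439
  √(A²+B²)=0.4280;  θ1 = -1.1192+1.4681 ≈ 0.3489
φ2=120.0° → target in arm frame (-0.0264, 0.0000)
  e−x'=0.2264;  (l²−L²−(e−x')²−y'²−z²)/2L = -0.0354
  √(A²+B²)=0.4467;  θ2 = -1.0393+1.6500 ≈ 0.6108
φ3=240.0° → target in arm frame (0.0132, 0.0229)
  A cos θ + B sin θ = C:  0.1868·cos θ + -0.3851·sin θ = 0.0440
  γ=atan2(-0.3851,0.1868)=-1.1192;  ψ=arccos(0.1027)=1.4679;  θ3=γ+ψ≈0.3487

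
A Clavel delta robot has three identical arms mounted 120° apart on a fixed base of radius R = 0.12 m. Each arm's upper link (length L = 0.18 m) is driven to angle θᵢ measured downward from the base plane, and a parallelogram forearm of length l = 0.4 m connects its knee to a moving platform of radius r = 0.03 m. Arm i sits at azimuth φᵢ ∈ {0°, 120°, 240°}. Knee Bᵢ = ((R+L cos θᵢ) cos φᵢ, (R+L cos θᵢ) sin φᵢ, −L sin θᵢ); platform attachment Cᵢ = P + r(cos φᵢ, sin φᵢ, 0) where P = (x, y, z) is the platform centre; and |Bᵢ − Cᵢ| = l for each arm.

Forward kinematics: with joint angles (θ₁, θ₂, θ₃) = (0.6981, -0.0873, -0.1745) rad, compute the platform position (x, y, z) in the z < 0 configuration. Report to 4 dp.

O1 = (0.2279·cos0.0°, 0.2279·sin0.0°, -0.1157) = (0.2279, 0.0000, -0.1157)
φ2=120.0°: virtual centre (-0.1347, 0.2332, 0.0157), radius l
arm 3 at φ=240.0°: (R−r)+L cos θ3 = 0.2673;  O3 = (-0.1336, -0.2315, 0.0313)
subtract pairs → two planes through P
plane₁₂: -0.7251x+0.4665y+0.2628z = 0.0075
Cramer: x(z) = -0.0100+0.3845z;  y(z) = 0.0004+0.0343z
quadratic in z: (1.1490)z²+(0.0485)z+(-0.0900)=0, √Δ=0.6450 → z ∈ {-0.3018, 0.2596}; z = -0.3018 (taking z<0)
x = -0.1261, y = -0.0100

(-0.1261, -0.0100, -0.3018)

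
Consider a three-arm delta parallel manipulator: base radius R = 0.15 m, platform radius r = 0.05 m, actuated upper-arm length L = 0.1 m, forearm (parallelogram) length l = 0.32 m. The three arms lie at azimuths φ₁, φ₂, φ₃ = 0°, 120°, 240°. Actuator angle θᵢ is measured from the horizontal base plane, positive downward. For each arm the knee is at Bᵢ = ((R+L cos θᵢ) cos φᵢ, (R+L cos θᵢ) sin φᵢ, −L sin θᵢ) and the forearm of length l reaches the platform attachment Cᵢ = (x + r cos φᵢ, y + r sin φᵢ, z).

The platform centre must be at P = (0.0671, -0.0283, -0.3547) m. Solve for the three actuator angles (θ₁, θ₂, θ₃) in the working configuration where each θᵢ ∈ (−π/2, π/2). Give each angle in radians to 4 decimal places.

θ₁ = 0.6108, θ₂ = 1.3087, θ₃ = 1.0471

φ1=0.0° → target in arm frame (0.0671, -0.0283)
  e−x'=0.0329;  (l²−L²−(e−x')²−y'²−z²)/2L = -0.1765
  √(A²+B²)=0.3562;  θ1 = -1.4783+2.0891 ≈ 0.6108
arm 2 (φ=120.0°): x'=-0.0581, y'=-0.0440
  e−x'=0.1581;  (l²−L²−(e−x')²−y'²−z²)/2L = -0.3016
  γ=atan2(-0.3547,0.1581)=-1.1516;  ψ=arccos(-0.7768)=2.4603;  θ2=γ+ψ≈1.3087
arm 3 (φ=240.0°): x'=-0.0090, y'=0.0723
  A cos θ + B sin θ = C:  0.1090·cos θ + -0.3547·sin θ = -0.2526
  γ=atan2(-0.3547,0.1090)=-1.2725;  ψ=arccos(-0.6808)=2.3196;  θ3=γ+ψ≈1.0471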